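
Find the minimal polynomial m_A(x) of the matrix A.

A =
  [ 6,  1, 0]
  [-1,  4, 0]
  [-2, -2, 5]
x^2 - 10*x + 25

The characteristic polynomial is χ_A(x) = (x - 5)^3, so the eigenvalues are known. The minimal polynomial is
  m_A(x) = Π_λ (x − λ)^{k_λ}
where k_λ is the size of the *largest* Jordan block for λ (equivalently, the smallest k with (A − λI)^k v = 0 for every generalised eigenvector v of λ).

  λ = 5: largest Jordan block has size 2, contributing (x − 5)^2

So m_A(x) = (x - 5)^2 = x^2 - 10*x + 25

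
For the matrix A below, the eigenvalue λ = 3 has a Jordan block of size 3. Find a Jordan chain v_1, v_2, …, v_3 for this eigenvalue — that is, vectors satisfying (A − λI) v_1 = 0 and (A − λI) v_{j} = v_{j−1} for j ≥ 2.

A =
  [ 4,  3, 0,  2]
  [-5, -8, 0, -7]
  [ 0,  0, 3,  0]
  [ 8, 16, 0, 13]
A Jordan chain for λ = 3 of length 3:
v_1 = (2, -6, 0, 8)ᵀ
v_2 = (1, -5, 0, 8)ᵀ
v_3 = (1, 0, 0, 0)ᵀ

Let N = A − (3)·I. We want v_3 with N^3 v_3 = 0 but N^2 v_3 ≠ 0; then v_{j-1} := N · v_j for j = 3, …, 2.

Pick v_3 = (1, 0, 0, 0)ᵀ.
Then v_2 = N · v_3 = (1, -5, 0, 8)ᵀ.
Then v_1 = N · v_2 = (2, -6, 0, 8)ᵀ.

Sanity check: (A − (3)·I) v_1 = (0, 0, 0, 0)ᵀ = 0. ✓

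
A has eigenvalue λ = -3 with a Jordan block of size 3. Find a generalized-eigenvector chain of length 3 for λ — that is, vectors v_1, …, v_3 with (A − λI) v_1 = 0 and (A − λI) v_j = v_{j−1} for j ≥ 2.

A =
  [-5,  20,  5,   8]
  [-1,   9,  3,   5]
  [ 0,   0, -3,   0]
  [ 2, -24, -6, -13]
A Jordan chain for λ = -3 of length 3:
v_1 = (8, 4, 0, -8)ᵀ
v_2 = (20, 12, 0, -24)ᵀ
v_3 = (0, 1, 0, 0)ᵀ

Let N = A − (-3)·I. We want v_3 with N^3 v_3 = 0 but N^2 v_3 ≠ 0; then v_{j-1} := N · v_j for j = 3, …, 2.

Pick v_3 = (0, 1, 0, 0)ᵀ.
Then v_2 = N · v_3 = (20, 12, 0, -24)ᵀ.
Then v_1 = N · v_2 = (8, 4, 0, -8)ᵀ.

Sanity check: (A − (-3)·I) v_1 = (0, 0, 0, 0)ᵀ = 0. ✓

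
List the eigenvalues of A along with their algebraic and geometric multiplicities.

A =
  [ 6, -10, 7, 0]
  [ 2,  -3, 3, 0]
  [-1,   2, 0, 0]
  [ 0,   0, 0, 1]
λ = 1: alg = 4, geom = 2

Step 1 — factor the characteristic polynomial to read off the algebraic multiplicities:
  χ_A(x) = (x - 1)^4

Step 2 — compute geometric multiplicities via the rank-nullity identity g(λ) = n − rank(A − λI):
  rank(A − (1)·I) = 2, so dim ker(A − (1)·I) = n − 2 = 2

Summary:
  λ = 1: algebraic multiplicity = 4, geometric multiplicity = 2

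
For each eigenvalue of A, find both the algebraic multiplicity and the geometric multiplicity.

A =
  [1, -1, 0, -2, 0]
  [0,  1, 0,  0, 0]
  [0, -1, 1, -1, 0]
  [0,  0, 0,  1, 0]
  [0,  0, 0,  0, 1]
λ = 1: alg = 5, geom = 3

Step 1 — factor the characteristic polynomial to read off the algebraic multiplicities:
  χ_A(x) = (x - 1)^5

Step 2 — compute geometric multiplicities via the rank-nullity identity g(λ) = n − rank(A − λI):
  rank(A − (1)·I) = 2, so dim ker(A − (1)·I) = n − 2 = 3

Summary:
  λ = 1: algebraic multiplicity = 5, geometric multiplicity = 3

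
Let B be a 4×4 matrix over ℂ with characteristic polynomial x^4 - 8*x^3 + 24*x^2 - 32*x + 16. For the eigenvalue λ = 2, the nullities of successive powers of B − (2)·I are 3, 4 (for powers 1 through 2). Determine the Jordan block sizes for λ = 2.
Block sizes for λ = 2: [2, 1, 1]

From the dimensions of kernels of powers, the number of Jordan blocks of size at least j is d_j − d_{j−1} where d_j = dim ker(N^j) (with d_0 = 0). Computing the differences gives [3, 1].
The number of blocks of size exactly k is (#blocks of size ≥ k) − (#blocks of size ≥ k + 1), so the partition is: 2 block(s) of size 1, 1 block(s) of size 2.
In nonincreasing order the block sizes are [2, 1, 1].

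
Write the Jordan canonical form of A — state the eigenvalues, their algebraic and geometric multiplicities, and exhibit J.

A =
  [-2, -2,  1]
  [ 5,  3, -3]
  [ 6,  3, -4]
J_3(-1)

The characteristic polynomial is
  det(x·I − A) = x^3 + 3*x^2 + 3*x + 1 = (x + 1)^3

Eigenvalues and multiplicities (the geometric multiplicity of λ is n − rank(A − λI), which equals the number of Jordan blocks for λ):
  λ = -1: algebraic multiplicity = 3, geometric multiplicity = 1

Determining the block sizes for each eigenvalue:
  λ = -1: one block (gm = 1), so the single block has size am = 3 → block sizes [3]

Assembling the blocks gives a Jordan form
J =
  [-1,  1,  0]
  [ 0, -1,  1]
  [ 0,  0, -1]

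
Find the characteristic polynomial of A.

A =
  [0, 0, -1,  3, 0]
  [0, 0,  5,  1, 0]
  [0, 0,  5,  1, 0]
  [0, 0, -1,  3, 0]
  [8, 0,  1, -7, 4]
x^5 - 12*x^4 + 48*x^3 - 64*x^2

Expanding det(x·I − A) (e.g. by cofactor expansion or by noting that A is similar to its Jordan form J, which has the same characteristic polynomial as A) gives
  χ_A(x) = x^5 - 12*x^4 + 48*x^3 - 64*x^2
which factors as x^2*(x - 4)^3. The eigenvalues (with algebraic multiplicities) are λ = 0 with multiplicity 2, λ = 4 with multiplicity 3.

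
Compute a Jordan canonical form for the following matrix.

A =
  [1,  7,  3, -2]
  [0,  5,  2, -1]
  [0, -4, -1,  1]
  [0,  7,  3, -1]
J_3(1) ⊕ J_1(1)

The characteristic polynomial is
  det(x·I − A) = x^4 - 4*x^3 + 6*x^2 - 4*x + 1 = (x - 1)^4

Eigenvalues and multiplicities (the geometric multiplicity of λ is n − rank(A − λI), which equals the number of Jordan blocks for λ):
  λ = 1: algebraic multiplicity = 4, geometric multiplicity = 2

Determining the block sizes for each eigenvalue:
  λ = 1: with am = 4 and gm = 2, the partition is not yet determined (e.g. several partitions of 4 into 2 parts exist). Let N = A − (1)·I. Computing rank(N^1) = 2, rank(N^2) = 1, rank(N^3) = 0; the number of blocks of size ≥ j is rank(N^{j−1}) − rank(N^j), giving [2, 1, 1]. So we have 1 block(s) of size 3, 1 block(s) of size 1 → block sizes [3, 1]

Assembling the blocks gives a Jordan form
J =
  [1, 1, 0, 0]
  [0, 1, 1, 0]
  [0, 0, 1, 0]
  [0, 0, 0, 1]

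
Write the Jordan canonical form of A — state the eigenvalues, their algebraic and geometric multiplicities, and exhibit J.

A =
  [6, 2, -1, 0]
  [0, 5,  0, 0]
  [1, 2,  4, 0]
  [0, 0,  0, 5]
J_2(5) ⊕ J_1(5) ⊕ J_1(5)

The characteristic polynomial is
  det(x·I − A) = x^4 - 20*x^3 + 150*x^2 - 500*x + 625 = (x - 5)^4

Eigenvalues and multiplicities (the geometric multiplicity of λ is n − rank(A − λI), which equals the number of Jordan blocks for λ):
  λ = 5: algebraic multiplicity = 4, geometric multiplicity = 3

Determining the block sizes for each eigenvalue:
  λ = 5: 3 blocks summing to 4 forces exactly one block of size 2 and the rest size 1 → block sizes [2, 1, 1]

Assembling the blocks gives a Jordan form
J =
  [5, 1, 0, 0]
  [0, 5, 0, 0]
  [0, 0, 5, 0]
  [0, 0, 0, 5]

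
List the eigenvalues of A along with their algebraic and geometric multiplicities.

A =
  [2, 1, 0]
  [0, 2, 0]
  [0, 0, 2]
λ = 2: alg = 3, geom = 2

Step 1 — factor the characteristic polynomial to read off the algebraic multiplicities:
  χ_A(x) = (x - 2)^3

Step 2 — compute geometric multiplicities via the rank-nullity identity g(λ) = n − rank(A − λI):
  rank(A − (2)·I) = 1, so dim ker(A − (2)·I) = n − 1 = 2

Summary:
  λ = 2: algebraic multiplicity = 3, geometric multiplicity = 2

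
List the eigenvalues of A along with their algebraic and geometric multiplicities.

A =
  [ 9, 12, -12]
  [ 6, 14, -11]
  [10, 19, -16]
λ = 1: alg = 1, geom = 1; λ = 3: alg = 2, geom = 1

Step 1 — factor the characteristic polynomial to read off the algebraic multiplicities:
  χ_A(x) = (x - 3)^2*(x - 1)

Step 2 — compute geometric multiplicities via the rank-nullity identity g(λ) = n − rank(A − λI):
  rank(A − (1)·I) = 2, so dim ker(A − (1)·I) = n − 2 = 1
  rank(A − (3)·I) = 2, so dim ker(A − (3)·I) = n − 2 = 1

Summary:
  λ = 1: algebraic multiplicity = 1, geometric multiplicity = 1
  λ = 3: algebraic multiplicity = 2, geometric multiplicity = 1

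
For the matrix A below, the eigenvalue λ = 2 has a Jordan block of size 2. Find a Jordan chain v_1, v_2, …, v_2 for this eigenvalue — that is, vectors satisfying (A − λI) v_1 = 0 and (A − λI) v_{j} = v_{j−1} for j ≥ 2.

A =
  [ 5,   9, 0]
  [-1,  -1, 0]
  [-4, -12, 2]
A Jordan chain for λ = 2 of length 2:
v_1 = (3, -1, -4)ᵀ
v_2 = (1, 0, 0)ᵀ

Let N = A − (2)·I. We want v_2 with N^2 v_2 = 0 but N^1 v_2 ≠ 0; then v_{j-1} := N · v_j for j = 2, …, 2.

Pick v_2 = (1, 0, 0)ᵀ.
Then v_1 = N · v_2 = (3, -1, -4)ᵀ.

Sanity check: (A − (2)·I) v_1 = (0, 0, 0)ᵀ = 0. ✓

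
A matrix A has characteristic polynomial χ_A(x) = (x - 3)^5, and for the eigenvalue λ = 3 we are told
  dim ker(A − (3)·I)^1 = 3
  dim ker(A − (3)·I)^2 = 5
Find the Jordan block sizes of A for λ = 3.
Block sizes for λ = 3: [2, 2, 1]

From the dimensions of kernels of powers, the number of Jordan blocks of size at least j is d_j − d_{j−1} where d_j = dim ker(N^j) (with d_0 = 0). Computing the differences gives [3, 2].
The number of blocks of size exactly k is (#blocks of size ≥ k) − (#blocks of size ≥ k + 1), so the partition is: 1 block(s) of size 1, 2 block(s) of size 2.
In nonincreasing order the block sizes are [2, 2, 1].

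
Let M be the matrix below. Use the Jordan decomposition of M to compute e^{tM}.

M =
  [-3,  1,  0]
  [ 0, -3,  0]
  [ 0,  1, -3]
e^{tM} =
  [exp(-3*t), t*exp(-3*t), 0]
  [0, exp(-3*t), 0]
  [0, t*exp(-3*t), exp(-3*t)]

Strategy: write M = P · J · P⁻¹ where J is a Jordan canonical form, so e^{tM} = P · e^{tJ} · P⁻¹, and e^{tJ} can be computed block-by-block.

M has Jordan form
J =
  [-3,  1,  0]
  [ 0, -3,  0]
  [ 0,  0, -3]
(up to reordering of blocks).

Per-block formulas:
  For a 2×2 Jordan block J_2(-3): exp(t · J_2(-3)) = e^(-3t)·(I + t·N), where N is the 2×2 nilpotent shift.
  For a 1×1 block at λ = -3: exp(t · [-3]) = [e^(-3t)].

After assembling e^{tJ} and conjugating by P, we get:

e^{tM} =
  [exp(-3*t), t*exp(-3*t), 0]
  [0, exp(-3*t), 0]
  [0, t*exp(-3*t), exp(-3*t)]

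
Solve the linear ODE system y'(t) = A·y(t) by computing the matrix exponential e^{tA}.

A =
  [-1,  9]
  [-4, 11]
e^{tA} =
  [-6*t*exp(5*t) + exp(5*t), 9*t*exp(5*t)]
  [-4*t*exp(5*t), 6*t*exp(5*t) + exp(5*t)]

Strategy: write A = P · J · P⁻¹ where J is a Jordan canonical form, so e^{tA} = P · e^{tJ} · P⁻¹, and e^{tJ} can be computed block-by-block.

A has Jordan form
J =
  [5, 1]
  [0, 5]
(up to reordering of blocks).

Per-block formulas:
  For a 2×2 Jordan block J_2(5): exp(t · J_2(5)) = e^(5t)·(I + t·N), where N is the 2×2 nilpotent shift.

After assembling e^{tJ} and conjugating by P, we get:

e^{tA} =
  [-6*t*exp(5*t) + exp(5*t), 9*t*exp(5*t)]
  [-4*t*exp(5*t), 6*t*exp(5*t) + exp(5*t)]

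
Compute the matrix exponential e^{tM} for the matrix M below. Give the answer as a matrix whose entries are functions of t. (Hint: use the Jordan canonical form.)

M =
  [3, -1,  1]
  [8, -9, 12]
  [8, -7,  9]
e^{tM} =
  [2*t^2*exp(t) + 2*t*exp(t) + exp(t), t^2*exp(t)/2 - t*exp(t), -t^2*exp(t) + t*exp(t)]
  [16*t^2*exp(t) + 8*t*exp(t), 4*t^2*exp(t) - 10*t*exp(t) + exp(t), -8*t^2*exp(t) + 12*t*exp(t)]
  [12*t^2*exp(t) + 8*t*exp(t), 3*t^2*exp(t) - 7*t*exp(t), -6*t^2*exp(t) + 8*t*exp(t) + exp(t)]

Strategy: write M = P · J · P⁻¹ where J is a Jordan canonical form, so e^{tM} = P · e^{tJ} · P⁻¹, and e^{tJ} can be computed block-by-block.

M has Jordan form
J =
  [1, 1, 0]
  [0, 1, 1]
  [0, 0, 1]
(up to reordering of blocks).

Per-block formulas:
  For a 3×3 Jordan block J_3(1): exp(t · J_3(1)) = e^(1t)·(I + t·N + (t^2/2)·N^2), where N is the 3×3 nilpotent shift.

After assembling e^{tJ} and conjugating by P, we get:

e^{tM} =
  [2*t^2*exp(t) + 2*t*exp(t) + exp(t), t^2*exp(t)/2 - t*exp(t), -t^2*exp(t) + t*exp(t)]
  [16*t^2*exp(t) + 8*t*exp(t), 4*t^2*exp(t) - 10*t*exp(t) + exp(t), -8*t^2*exp(t) + 12*t*exp(t)]
  [12*t^2*exp(t) + 8*t*exp(t), 3*t^2*exp(t) - 7*t*exp(t), -6*t^2*exp(t) + 8*t*exp(t) + exp(t)]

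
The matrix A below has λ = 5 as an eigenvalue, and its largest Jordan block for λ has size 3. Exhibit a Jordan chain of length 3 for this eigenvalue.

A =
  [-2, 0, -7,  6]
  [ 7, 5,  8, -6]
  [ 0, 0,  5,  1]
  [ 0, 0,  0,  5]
A Jordan chain for λ = 5 of length 3:
v_1 = (0, 1, 0, 0)ᵀ
v_2 = (-1, 1, 1, 0)ᵀ
v_3 = (1, 0, 0, 1)ᵀ

Let N = A − (5)·I. We want v_3 with N^3 v_3 = 0 but N^2 v_3 ≠ 0; then v_{j-1} := N · v_j for j = 3, …, 2.

Pick v_3 = (1, 0, 0, 1)ᵀ.
Then v_2 = N · v_3 = (-1, 1, 1, 0)ᵀ.
Then v_1 = N · v_2 = (0, 1, 0, 0)ᵀ.

Sanity check: (A − (5)·I) v_1 = (0, 0, 0, 0)ᵀ = 0. ✓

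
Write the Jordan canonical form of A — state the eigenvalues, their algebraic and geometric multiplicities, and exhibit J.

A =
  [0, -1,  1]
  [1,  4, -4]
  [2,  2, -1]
J_3(1)

The characteristic polynomial is
  det(x·I − A) = x^3 - 3*x^2 + 3*x - 1 = (x - 1)^3

Eigenvalues and multiplicities (the geometric multiplicity of λ is n − rank(A − λI), which equals the number of Jordan blocks for λ):
  λ = 1: algebraic multiplicity = 3, geometric multiplicity = 1

Determining the block sizes for each eigenvalue:
  λ = 1: one block (gm = 1), so the single block has size am = 3 → block sizes [3]

Assembling the blocks gives a Jordan form
J =
  [1, 1, 0]
  [0, 1, 1]
  [0, 0, 1]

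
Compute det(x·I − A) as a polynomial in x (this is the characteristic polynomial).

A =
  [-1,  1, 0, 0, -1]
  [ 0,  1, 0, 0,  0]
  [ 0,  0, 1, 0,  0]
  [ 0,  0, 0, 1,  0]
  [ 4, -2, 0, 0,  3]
x^5 - 5*x^4 + 10*x^3 - 10*x^2 + 5*x - 1

Expanding det(x·I − A) (e.g. by cofactor expansion or by noting that A is similar to its Jordan form J, which has the same characteristic polynomial as A) gives
  χ_A(x) = x^5 - 5*x^4 + 10*x^3 - 10*x^2 + 5*x - 1
which factors as (x - 1)^5. The eigenvalues (with algebraic multiplicities) are λ = 1 with multiplicity 5.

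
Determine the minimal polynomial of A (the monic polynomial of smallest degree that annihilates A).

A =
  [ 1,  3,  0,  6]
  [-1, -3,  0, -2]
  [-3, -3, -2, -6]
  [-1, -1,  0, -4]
x^2 + 4*x + 4

The characteristic polynomial is χ_A(x) = (x + 2)^4, so the eigenvalues are known. The minimal polynomial is
  m_A(x) = Π_λ (x − λ)^{k_λ}
where k_λ is the size of the *largest* Jordan block for λ (equivalently, the smallest k with (A − λI)^k v = 0 for every generalised eigenvector v of λ).

  λ = -2: largest Jordan block has size 2, contributing (x + 2)^2

So m_A(x) = (x + 2)^2 = x^2 + 4*x + 4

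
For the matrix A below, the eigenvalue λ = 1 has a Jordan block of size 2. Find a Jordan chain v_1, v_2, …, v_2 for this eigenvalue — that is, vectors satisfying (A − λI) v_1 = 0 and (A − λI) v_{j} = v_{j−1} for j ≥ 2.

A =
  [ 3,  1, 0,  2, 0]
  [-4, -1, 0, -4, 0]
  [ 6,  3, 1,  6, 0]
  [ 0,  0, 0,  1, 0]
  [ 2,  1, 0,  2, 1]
A Jordan chain for λ = 1 of length 2:
v_1 = (2, -4, 6, 0, 2)ᵀ
v_2 = (1, 0, 0, 0, 0)ᵀ

Let N = A − (1)·I. We want v_2 with N^2 v_2 = 0 but N^1 v_2 ≠ 0; then v_{j-1} := N · v_j for j = 2, …, 2.

Pick v_2 = (1, 0, 0, 0, 0)ᵀ.
Then v_1 = N · v_2 = (2, -4, 6, 0, 2)ᵀ.

Sanity check: (A − (1)·I) v_1 = (0, 0, 0, 0, 0)ᵀ = 0. ✓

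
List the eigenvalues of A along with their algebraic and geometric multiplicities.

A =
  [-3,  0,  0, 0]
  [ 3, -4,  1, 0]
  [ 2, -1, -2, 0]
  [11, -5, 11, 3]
λ = -3: alg = 3, geom = 1; λ = 3: alg = 1, geom = 1

Step 1 — factor the characteristic polynomial to read off the algebraic multiplicities:
  χ_A(x) = (x - 3)*(x + 3)^3

Step 2 — compute geometric multiplicities via the rank-nullity identity g(λ) = n − rank(A − λI):
  rank(A − (-3)·I) = 3, so dim ker(A − (-3)·I) = n − 3 = 1
  rank(A − (3)·I) = 3, so dim ker(A − (3)·I) = n − 3 = 1

Summary:
  λ = -3: algebraic multiplicity = 3, geometric multiplicity = 1
  λ = 3: algebraic multiplicity = 1, geometric multiplicity = 1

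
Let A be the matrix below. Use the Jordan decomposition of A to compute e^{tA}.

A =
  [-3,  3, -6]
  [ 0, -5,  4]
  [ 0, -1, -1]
e^{tA} =
  [exp(-3*t), 3*t*exp(-3*t), -6*t*exp(-3*t)]
  [0, -2*t*exp(-3*t) + exp(-3*t), 4*t*exp(-3*t)]
  [0, -t*exp(-3*t), 2*t*exp(-3*t) + exp(-3*t)]

Strategy: write A = P · J · P⁻¹ where J is a Jordan canonical form, so e^{tA} = P · e^{tJ} · P⁻¹, and e^{tJ} can be computed block-by-block.

A has Jordan form
J =
  [-3,  1,  0]
  [ 0, -3,  0]
  [ 0,  0, -3]
(up to reordering of blocks).

Per-block formulas:
  For a 2×2 Jordan block J_2(-3): exp(t · J_2(-3)) = e^(-3t)·(I + t·N), where N is the 2×2 nilpotent shift.
  For a 1×1 block at λ = -3: exp(t · [-3]) = [e^(-3t)].

After assembling e^{tJ} and conjugating by P, we get:

e^{tA} =
  [exp(-3*t), 3*t*exp(-3*t), -6*t*exp(-3*t)]
  [0, -2*t*exp(-3*t) + exp(-3*t), 4*t*exp(-3*t)]
  [0, -t*exp(-3*t), 2*t*exp(-3*t) + exp(-3*t)]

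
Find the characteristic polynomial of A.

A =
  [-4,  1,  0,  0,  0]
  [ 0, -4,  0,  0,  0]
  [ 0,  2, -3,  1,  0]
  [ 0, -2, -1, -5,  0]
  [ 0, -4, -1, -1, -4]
x^5 + 20*x^4 + 160*x^3 + 640*x^2 + 1280*x + 1024

Expanding det(x·I − A) (e.g. by cofactor expansion or by noting that A is similar to its Jordan form J, which has the same characteristic polynomial as A) gives
  χ_A(x) = x^5 + 20*x^4 + 160*x^3 + 640*x^2 + 1280*x + 1024
which factors as (x + 4)^5. The eigenvalues (with algebraic multiplicities) are λ = -4 with multiplicity 5.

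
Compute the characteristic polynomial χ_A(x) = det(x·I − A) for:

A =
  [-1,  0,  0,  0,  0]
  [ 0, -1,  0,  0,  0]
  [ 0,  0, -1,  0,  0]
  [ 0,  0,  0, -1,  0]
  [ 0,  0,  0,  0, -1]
x^5 + 5*x^4 + 10*x^3 + 10*x^2 + 5*x + 1

Expanding det(x·I − A) (e.g. by cofactor expansion or by noting that A is similar to its Jordan form J, which has the same characteristic polynomial as A) gives
  χ_A(x) = x^5 + 5*x^4 + 10*x^3 + 10*x^2 + 5*x + 1
which factors as (x + 1)^5. The eigenvalues (with algebraic multiplicities) are λ = -1 with multiplicity 5.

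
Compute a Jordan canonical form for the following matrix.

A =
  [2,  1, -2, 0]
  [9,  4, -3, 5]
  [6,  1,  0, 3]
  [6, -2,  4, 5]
J_3(2) ⊕ J_1(5)

The characteristic polynomial is
  det(x·I − A) = x^4 - 11*x^3 + 42*x^2 - 68*x + 40 = (x - 5)*(x - 2)^3

Eigenvalues and multiplicities (the geometric multiplicity of λ is n − rank(A − λI), which equals the number of Jordan blocks for λ):
  λ = 2: algebraic multiplicity = 3, geometric multiplicity = 1
  λ = 5: algebraic multiplicity = 1, geometric multiplicity = 1

Determining the block sizes for each eigenvalue:
  λ = 2: one block (gm = 1), so the single block has size am = 3 → block sizes [3]
  λ = 5: one block (gm = 1), so the single block has size am = 1 → block sizes [1]

Assembling the blocks gives a Jordan form
J =
  [2, 1, 0, 0]
  [0, 2, 1, 0]
  [0, 0, 2, 0]
  [0, 0, 0, 5]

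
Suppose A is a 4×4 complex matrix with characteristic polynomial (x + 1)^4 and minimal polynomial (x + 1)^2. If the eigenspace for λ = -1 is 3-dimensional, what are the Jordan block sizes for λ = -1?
Block sizes for λ = -1: [2, 1, 1]

Step 1 — from the characteristic polynomial, algebraic multiplicity of λ = -1 is 4. From dim ker(A − (-1)·I) = 3, there are exactly 3 Jordan blocks for λ = -1.
Step 2 — from the minimal polynomial, the factor (x + 1)^2 tells us the largest block for λ = -1 has size 2.
Step 3 — with total size 4, 3 blocks, and largest block 2, the block sizes (in nonincreasing order) are [2, 1, 1].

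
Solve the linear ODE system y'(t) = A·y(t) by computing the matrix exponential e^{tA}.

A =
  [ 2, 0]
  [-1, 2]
e^{tA} =
  [exp(2*t), 0]
  [-t*exp(2*t), exp(2*t)]

Strategy: write A = P · J · P⁻¹ where J is a Jordan canonical form, so e^{tA} = P · e^{tJ} · P⁻¹, and e^{tJ} can be computed block-by-block.

A has Jordan form
J =
  [2, 1]
  [0, 2]
(up to reordering of blocks).

Per-block formulas:
  For a 2×2 Jordan block J_2(2): exp(t · J_2(2)) = e^(2t)·(I + t·N), where N is the 2×2 nilpotent shift.

After assembling e^{tJ} and conjugating by P, we get:

e^{tA} =
  [exp(2*t), 0]
  [-t*exp(2*t), exp(2*t)]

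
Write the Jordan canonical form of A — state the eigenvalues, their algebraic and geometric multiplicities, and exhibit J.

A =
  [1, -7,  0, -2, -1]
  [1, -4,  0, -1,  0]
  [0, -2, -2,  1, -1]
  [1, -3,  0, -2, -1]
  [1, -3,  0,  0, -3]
J_3(-2) ⊕ J_2(-2)

The characteristic polynomial is
  det(x·I − A) = x^5 + 10*x^4 + 40*x^3 + 80*x^2 + 80*x + 32 = (x + 2)^5

Eigenvalues and multiplicities (the geometric multiplicity of λ is n − rank(A − λI), which equals the number of Jordan blocks for λ):
  λ = -2: algebraic multiplicity = 5, geometric multiplicity = 2

Determining the block sizes for each eigenvalue:
  λ = -2: with am = 5 and gm = 2, the partition is not yet determined (e.g. several partitions of 5 into 2 parts exist). Let N = A − (-2)·I. Computing rank(N^1) = 3, rank(N^2) = 1, rank(N^3) = 0; the number of blocks of size ≥ j is rank(N^{j−1}) − rank(N^j), giving [2, 2, 1]. So we have 1 block(s) of size 3, 1 block(s) of size 2 → block sizes [3, 2]

Assembling the blocks gives a Jordan form
J =
  [-2,  1,  0,  0,  0]
  [ 0, -2,  1,  0,  0]
  [ 0,  0, -2,  0,  0]
  [ 0,  0,  0, -2,  1]
  [ 0,  0,  0,  0, -2]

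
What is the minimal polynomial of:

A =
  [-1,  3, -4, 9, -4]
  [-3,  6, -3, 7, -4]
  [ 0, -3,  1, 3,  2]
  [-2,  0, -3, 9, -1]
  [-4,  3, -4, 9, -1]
x^3 - 8*x^2 + 21*x - 18

The characteristic polynomial is χ_A(x) = (x - 3)^4*(x - 2), so the eigenvalues are known. The minimal polynomial is
  m_A(x) = Π_λ (x − λ)^{k_λ}
where k_λ is the size of the *largest* Jordan block for λ (equivalently, the smallest k with (A − λI)^k v = 0 for every generalised eigenvector v of λ).

  λ = 2: largest Jordan block has size 1, contributing (x − 2)
  λ = 3: largest Jordan block has size 2, contributing (x − 3)^2

So m_A(x) = (x - 3)^2*(x - 2) = x^3 - 8*x^2 + 21*x - 18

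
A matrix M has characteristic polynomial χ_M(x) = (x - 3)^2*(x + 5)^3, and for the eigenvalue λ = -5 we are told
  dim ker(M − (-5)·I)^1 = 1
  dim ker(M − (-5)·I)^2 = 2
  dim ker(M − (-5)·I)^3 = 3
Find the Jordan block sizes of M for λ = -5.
Block sizes for λ = -5: [3]

From the dimensions of kernels of powers, the number of Jordan blocks of size at least j is d_j − d_{j−1} where d_j = dim ker(N^j) (with d_0 = 0). Computing the differences gives [1, 1, 1].
The number of blocks of size exactly k is (#blocks of size ≥ k) − (#blocks of size ≥ k + 1), so the partition is: 1 block(s) of size 3.
In nonincreasing order the block sizes are [3].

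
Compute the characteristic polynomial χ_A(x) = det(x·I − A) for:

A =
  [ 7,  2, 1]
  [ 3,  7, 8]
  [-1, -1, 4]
x^3 - 18*x^2 + 108*x - 216

Expanding det(x·I − A) (e.g. by cofactor expansion or by noting that A is similar to its Jordan form J, which has the same characteristic polynomial as A) gives
  χ_A(x) = x^3 - 18*x^2 + 108*x - 216
which factors as (x - 6)^3. The eigenvalues (with algebraic multiplicities) are λ = 6 with multiplicity 3.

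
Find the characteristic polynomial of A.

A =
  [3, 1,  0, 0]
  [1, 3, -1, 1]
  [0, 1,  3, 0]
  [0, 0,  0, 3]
x^4 - 12*x^3 + 54*x^2 - 108*x + 81

Expanding det(x·I − A) (e.g. by cofactor expansion or by noting that A is similar to its Jordan form J, which has the same characteristic polynomial as A) gives
  χ_A(x) = x^4 - 12*x^3 + 54*x^2 - 108*x + 81
which factors as (x - 3)^4. The eigenvalues (with algebraic multiplicities) are λ = 3 with multiplicity 4.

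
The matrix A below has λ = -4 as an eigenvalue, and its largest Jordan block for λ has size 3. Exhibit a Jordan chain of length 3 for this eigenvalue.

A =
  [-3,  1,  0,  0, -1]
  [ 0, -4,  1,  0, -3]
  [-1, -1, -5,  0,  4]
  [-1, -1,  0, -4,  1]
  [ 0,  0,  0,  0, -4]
A Jordan chain for λ = -4 of length 3:
v_1 = (1, -1, 0, -1, 0)ᵀ
v_2 = (1, 0, -1, -1, 0)ᵀ
v_3 = (1, 0, 0, 0, 0)ᵀ

Let N = A − (-4)·I. We want v_3 with N^3 v_3 = 0 but N^2 v_3 ≠ 0; then v_{j-1} := N · v_j for j = 3, …, 2.

Pick v_3 = (1, 0, 0, 0, 0)ᵀ.
Then v_2 = N · v_3 = (1, 0, -1, -1, 0)ᵀ.
Then v_1 = N · v_2 = (1, -1, 0, -1, 0)ᵀ.

Sanity check: (A − (-4)·I) v_1 = (0, 0, 0, 0, 0)ᵀ = 0. ✓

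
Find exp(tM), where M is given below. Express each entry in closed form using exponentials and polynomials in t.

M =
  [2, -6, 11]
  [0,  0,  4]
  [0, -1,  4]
e^{tM} =
  [exp(2*t), t^2*exp(2*t)/2 - 6*t*exp(2*t), -t^2*exp(2*t) + 11*t*exp(2*t)]
  [0, -2*t*exp(2*t) + exp(2*t), 4*t*exp(2*t)]
  [0, -t*exp(2*t), 2*t*exp(2*t) + exp(2*t)]

Strategy: write M = P · J · P⁻¹ where J is a Jordan canonical form, so e^{tM} = P · e^{tJ} · P⁻¹, and e^{tJ} can be computed block-by-block.

M has Jordan form
J =
  [2, 1, 0]
  [0, 2, 1]
  [0, 0, 2]
(up to reordering of blocks).

Per-block formulas:
  For a 3×3 Jordan block J_3(2): exp(t · J_3(2)) = e^(2t)·(I + t·N + (t^2/2)·N^2), where N is the 3×3 nilpotent shift.

After assembling e^{tJ} and conjugating by P, we get:

e^{tM} =
  [exp(2*t), t^2*exp(2*t)/2 - 6*t*exp(2*t), -t^2*exp(2*t) + 11*t*exp(2*t)]
  [0, -2*t*exp(2*t) + exp(2*t), 4*t*exp(2*t)]
  [0, -t*exp(2*t), 2*t*exp(2*t) + exp(2*t)]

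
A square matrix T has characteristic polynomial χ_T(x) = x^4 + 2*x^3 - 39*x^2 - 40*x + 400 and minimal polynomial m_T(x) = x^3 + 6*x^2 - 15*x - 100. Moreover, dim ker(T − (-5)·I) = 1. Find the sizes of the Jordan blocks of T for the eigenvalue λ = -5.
Block sizes for λ = -5: [2]

Step 1 — from the characteristic polynomial, algebraic multiplicity of λ = -5 is 2. From dim ker(T − (-5)·I) = 1, there are exactly 1 Jordan blocks for λ = -5.
Step 2 — from the minimal polynomial, the factor (x + 5)^2 tells us the largest block for λ = -5 has size 2.
Step 3 — with total size 2, 1 blocks, and largest block 2, the block sizes (in nonincreasing order) are [2].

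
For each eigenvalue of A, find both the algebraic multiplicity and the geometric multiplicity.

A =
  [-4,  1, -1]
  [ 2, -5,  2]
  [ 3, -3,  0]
λ = -3: alg = 3, geom = 2

Step 1 — factor the characteristic polynomial to read off the algebraic multiplicities:
  χ_A(x) = (x + 3)^3

Step 2 — compute geometric multiplicities via the rank-nullity identity g(λ) = n − rank(A − λI):
  rank(A − (-3)·I) = 1, so dim ker(A − (-3)·I) = n − 1 = 2

Summary:
  λ = -3: algebraic multiplicity = 3, geometric multiplicity = 2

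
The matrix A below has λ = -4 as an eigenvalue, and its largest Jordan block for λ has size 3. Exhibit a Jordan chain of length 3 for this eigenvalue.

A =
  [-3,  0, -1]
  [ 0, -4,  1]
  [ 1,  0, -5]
A Jordan chain for λ = -4 of length 3:
v_1 = (0, 1, 0)ᵀ
v_2 = (1, 0, 1)ᵀ
v_3 = (1, 0, 0)ᵀ

Let N = A − (-4)·I. We want v_3 with N^3 v_3 = 0 but N^2 v_3 ≠ 0; then v_{j-1} := N · v_j for j = 3, …, 2.

Pick v_3 = (1, 0, 0)ᵀ.
Then v_2 = N · v_3 = (1, 0, 1)ᵀ.
Then v_1 = N · v_2 = (0, 1, 0)ᵀ.

Sanity check: (A − (-4)·I) v_1 = (0, 0, 0)ᵀ = 0. ✓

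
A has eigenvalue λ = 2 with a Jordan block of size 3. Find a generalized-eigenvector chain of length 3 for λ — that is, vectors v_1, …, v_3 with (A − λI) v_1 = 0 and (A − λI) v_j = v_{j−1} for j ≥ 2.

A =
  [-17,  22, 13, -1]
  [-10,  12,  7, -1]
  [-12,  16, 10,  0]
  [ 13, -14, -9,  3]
A Jordan chain for λ = 2 of length 3:
v_1 = (-28, -7, -28, 14)ᵀ
v_2 = (-19, -10, -12, 13)ᵀ
v_3 = (1, 0, 0, 0)ᵀ

Let N = A − (2)·I. We want v_3 with N^3 v_3 = 0 but N^2 v_3 ≠ 0; then v_{j-1} := N · v_j for j = 3, …, 2.

Pick v_3 = (1, 0, 0, 0)ᵀ.
Then v_2 = N · v_3 = (-19, -10, -12, 13)ᵀ.
Then v_1 = N · v_2 = (-28, -7, -28, 14)ᵀ.

Sanity check: (A − (2)·I) v_1 = (0, 0, 0, 0)ᵀ = 0. ✓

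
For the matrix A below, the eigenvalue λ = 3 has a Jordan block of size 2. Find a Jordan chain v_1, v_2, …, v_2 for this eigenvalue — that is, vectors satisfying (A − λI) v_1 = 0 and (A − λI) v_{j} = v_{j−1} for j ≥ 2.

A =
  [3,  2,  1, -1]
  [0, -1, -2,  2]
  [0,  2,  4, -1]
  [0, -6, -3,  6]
A Jordan chain for λ = 3 of length 2:
v_1 = (2, -4, 2, -6)ᵀ
v_2 = (0, 1, 0, 0)ᵀ

Let N = A − (3)·I. We want v_2 with N^2 v_2 = 0 but N^1 v_2 ≠ 0; then v_{j-1} := N · v_j for j = 2, …, 2.

Pick v_2 = (0, 1, 0, 0)ᵀ.
Then v_1 = N · v_2 = (2, -4, 2, -6)ᵀ.

Sanity check: (A − (3)·I) v_1 = (0, 0, 0, 0)ᵀ = 0. ✓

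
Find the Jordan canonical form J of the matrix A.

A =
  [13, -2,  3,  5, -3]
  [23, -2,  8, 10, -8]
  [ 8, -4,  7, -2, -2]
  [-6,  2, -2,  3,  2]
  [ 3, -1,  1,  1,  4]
J_3(5) ⊕ J_1(5) ⊕ J_1(5)

The characteristic polynomial is
  det(x·I − A) = x^5 - 25*x^4 + 250*x^3 - 1250*x^2 + 3125*x - 3125 = (x - 5)^5

Eigenvalues and multiplicities (the geometric multiplicity of λ is n − rank(A − λI), which equals the number of Jordan blocks for λ):
  λ = 5: algebraic multiplicity = 5, geometric multiplicity = 3

Determining the block sizes for each eigenvalue:
  λ = 5: with am = 5 and gm = 3, the partition is not yet determined (e.g. several partitions of 5 into 3 parts exist). Let N = A − (5)·I. Computing rank(N^1) = 2, rank(N^2) = 1, rank(N^3) = 0; the number of blocks of size ≥ j is rank(N^{j−1}) − rank(N^j), giving [3, 1, 1]. So we have 1 block(s) of size 3, 2 block(s) of size 1 → block sizes [3, 1, 1]

Assembling the blocks gives a Jordan form
J =
  [5, 1, 0, 0, 0]
  [0, 5, 1, 0, 0]
  [0, 0, 5, 0, 0]
  [0, 0, 0, 5, 0]
  [0, 0, 0, 0, 5]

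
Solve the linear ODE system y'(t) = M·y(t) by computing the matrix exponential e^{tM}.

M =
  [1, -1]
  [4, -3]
e^{tM} =
  [2*t*exp(-t) + exp(-t), -t*exp(-t)]
  [4*t*exp(-t), -2*t*exp(-t) + exp(-t)]

Strategy: write M = P · J · P⁻¹ where J is a Jordan canonical form, so e^{tM} = P · e^{tJ} · P⁻¹, and e^{tJ} can be computed block-by-block.

M has Jordan form
J =
  [-1,  1]
  [ 0, -1]
(up to reordering of blocks).

Per-block formulas:
  For a 2×2 Jordan block J_2(-1): exp(t · J_2(-1)) = e^(-1t)·(I + t·N), where N is the 2×2 nilpotent shift.

After assembling e^{tJ} and conjugating by P, we get:

e^{tM} =
  [2*t*exp(-t) + exp(-t), -t*exp(-t)]
  [4*t*exp(-t), -2*t*exp(-t) + exp(-t)]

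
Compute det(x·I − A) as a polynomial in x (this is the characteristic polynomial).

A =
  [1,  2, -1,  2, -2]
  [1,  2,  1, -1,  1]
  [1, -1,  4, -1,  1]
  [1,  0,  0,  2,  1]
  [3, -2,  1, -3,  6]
x^5 - 15*x^4 + 90*x^3 - 270*x^2 + 405*x - 243

Expanding det(x·I − A) (e.g. by cofactor expansion or by noting that A is similar to its Jordan form J, which has the same characteristic polynomial as A) gives
  χ_A(x) = x^5 - 15*x^4 + 90*x^3 - 270*x^2 + 405*x - 243
which factors as (x - 3)^5. The eigenvalues (with algebraic multiplicities) are λ = 3 with multiplicity 5.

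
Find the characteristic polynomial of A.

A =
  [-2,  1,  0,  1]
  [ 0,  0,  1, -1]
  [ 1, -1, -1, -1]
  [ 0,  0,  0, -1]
x^4 + 4*x^3 + 6*x^2 + 4*x + 1

Expanding det(x·I − A) (e.g. by cofactor expansion or by noting that A is similar to its Jordan form J, which has the same characteristic polynomial as A) gives
  χ_A(x) = x^4 + 4*x^3 + 6*x^2 + 4*x + 1
which factors as (x + 1)^4. The eigenvalues (with algebraic multiplicities) are λ = -1 with multiplicity 4.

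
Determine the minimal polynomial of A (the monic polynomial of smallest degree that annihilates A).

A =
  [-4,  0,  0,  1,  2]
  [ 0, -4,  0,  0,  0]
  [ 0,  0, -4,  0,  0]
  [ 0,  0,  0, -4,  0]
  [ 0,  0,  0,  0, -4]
x^2 + 8*x + 16

The characteristic polynomial is χ_A(x) = (x + 4)^5, so the eigenvalues are known. The minimal polynomial is
  m_A(x) = Π_λ (x − λ)^{k_λ}
where k_λ is the size of the *largest* Jordan block for λ (equivalently, the smallest k with (A − λI)^k v = 0 for every generalised eigenvector v of λ).

  λ = -4: largest Jordan block has size 2, contributing (x + 4)^2

So m_A(x) = (x + 4)^2 = x^2 + 8*x + 16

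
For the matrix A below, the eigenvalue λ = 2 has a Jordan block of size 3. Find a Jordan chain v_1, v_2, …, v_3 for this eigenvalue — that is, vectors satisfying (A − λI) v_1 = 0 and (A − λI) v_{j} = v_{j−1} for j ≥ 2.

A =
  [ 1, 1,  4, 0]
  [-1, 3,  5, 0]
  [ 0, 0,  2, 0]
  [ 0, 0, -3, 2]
A Jordan chain for λ = 2 of length 3:
v_1 = (1, 1, 0, 0)ᵀ
v_2 = (4, 5, 0, -3)ᵀ
v_3 = (0, 0, 1, 0)ᵀ

Let N = A − (2)·I. We want v_3 with N^3 v_3 = 0 but N^2 v_3 ≠ 0; then v_{j-1} := N · v_j for j = 3, …, 2.

Pick v_3 = (0, 0, 1, 0)ᵀ.
Then v_2 = N · v_3 = (4, 5, 0, -3)ᵀ.
Then v_1 = N · v_2 = (1, 1, 0, 0)ᵀ.

Sanity check: (A − (2)·I) v_1 = (0, 0, 0, 0)ᵀ = 0. ✓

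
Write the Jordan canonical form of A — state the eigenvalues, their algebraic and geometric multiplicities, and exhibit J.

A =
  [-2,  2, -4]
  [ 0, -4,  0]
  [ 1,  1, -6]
J_2(-4) ⊕ J_1(-4)

The characteristic polynomial is
  det(x·I − A) = x^3 + 12*x^2 + 48*x + 64 = (x + 4)^3

Eigenvalues and multiplicities (the geometric multiplicity of λ is n − rank(A − λI), which equals the number of Jordan blocks for λ):
  λ = -4: algebraic multiplicity = 3, geometric multiplicity = 2

Determining the block sizes for each eigenvalue:
  λ = -4: 2 blocks summing to 3 forces exactly one block of size 2 and the rest size 1 → block sizes [2, 1]

Assembling the blocks gives a Jordan form
J =
  [-4,  1,  0]
  [ 0, -4,  0]
  [ 0,  0, -4]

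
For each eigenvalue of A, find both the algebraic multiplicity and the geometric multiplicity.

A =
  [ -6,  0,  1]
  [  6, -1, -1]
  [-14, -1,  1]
λ = -2: alg = 3, geom = 1

Step 1 — factor the characteristic polynomial to read off the algebraic multiplicities:
  χ_A(x) = (x + 2)^3

Step 2 — compute geometric multiplicities via the rank-nullity identity g(λ) = n − rank(A − λI):
  rank(A − (-2)·I) = 2, so dim ker(A − (-2)·I) = n − 2 = 1

Summary:
  λ = -2: algebraic multiplicity = 3, geometric multiplicity = 1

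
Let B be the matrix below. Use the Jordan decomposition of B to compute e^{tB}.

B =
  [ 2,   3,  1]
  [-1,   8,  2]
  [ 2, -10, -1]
e^{tB} =
  [-t*exp(3*t) + exp(3*t), t^2*exp(3*t) + 3*t*exp(3*t), t^2*exp(3*t)/2 + t*exp(3*t)]
  [-t*exp(3*t), t^2*exp(3*t) + 5*t*exp(3*t) + exp(3*t), t^2*exp(3*t)/2 + 2*t*exp(3*t)]
  [2*t*exp(3*t), -2*t^2*exp(3*t) - 10*t*exp(3*t), -t^2*exp(3*t) - 4*t*exp(3*t) + exp(3*t)]

Strategy: write B = P · J · P⁻¹ where J is a Jordan canonical form, so e^{tB} = P · e^{tJ} · P⁻¹, and e^{tJ} can be computed block-by-block.

B has Jordan form
J =
  [3, 1, 0]
  [0, 3, 1]
  [0, 0, 3]
(up to reordering of blocks).

Per-block formulas:
  For a 3×3 Jordan block J_3(3): exp(t · J_3(3)) = e^(3t)·(I + t·N + (t^2/2)·N^2), where N is the 3×3 nilpotent shift.

After assembling e^{tJ} and conjugating by P, we get:

e^{tB} =
  [-t*exp(3*t) + exp(3*t), t^2*exp(3*t) + 3*t*exp(3*t), t^2*exp(3*t)/2 + t*exp(3*t)]
  [-t*exp(3*t), t^2*exp(3*t) + 5*t*exp(3*t) + exp(3*t), t^2*exp(3*t)/2 + 2*t*exp(3*t)]
  [2*t*exp(3*t), -2*t^2*exp(3*t) - 10*t*exp(3*t), -t^2*exp(3*t) - 4*t*exp(3*t) + exp(3*t)]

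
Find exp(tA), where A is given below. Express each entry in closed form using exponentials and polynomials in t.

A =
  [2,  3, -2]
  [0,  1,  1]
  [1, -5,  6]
e^{tA} =
  [-t^2*exp(3*t)/2 - t*exp(3*t) + exp(3*t), t^2*exp(3*t)/2 + 3*t*exp(3*t), -t^2*exp(3*t)/2 - 2*t*exp(3*t)]
  [t^2*exp(3*t)/2, -t^2*exp(3*t)/2 - 2*t*exp(3*t) + exp(3*t), t^2*exp(3*t)/2 + t*exp(3*t)]
  [t^2*exp(3*t) + t*exp(3*t), -t^2*exp(3*t) - 5*t*exp(3*t), t^2*exp(3*t) + 3*t*exp(3*t) + exp(3*t)]

Strategy: write A = P · J · P⁻¹ where J is a Jordan canonical form, so e^{tA} = P · e^{tJ} · P⁻¹, and e^{tJ} can be computed block-by-block.

A has Jordan form
J =
  [3, 1, 0]
  [0, 3, 1]
  [0, 0, 3]
(up to reordering of blocks).

Per-block formulas:
  For a 3×3 Jordan block J_3(3): exp(t · J_3(3)) = e^(3t)·(I + t·N + (t^2/2)·N^2), where N is the 3×3 nilpotent shift.

After assembling e^{tJ} and conjugating by P, we get:

e^{tA} =
  [-t^2*exp(3*t)/2 - t*exp(3*t) + exp(3*t), t^2*exp(3*t)/2 + 3*t*exp(3*t), -t^2*exp(3*t)/2 - 2*t*exp(3*t)]
  [t^2*exp(3*t)/2, -t^2*exp(3*t)/2 - 2*t*exp(3*t) + exp(3*t), t^2*exp(3*t)/2 + t*exp(3*t)]
  [t^2*exp(3*t) + t*exp(3*t), -t^2*exp(3*t) - 5*t*exp(3*t), t^2*exp(3*t) + 3*t*exp(3*t) + exp(3*t)]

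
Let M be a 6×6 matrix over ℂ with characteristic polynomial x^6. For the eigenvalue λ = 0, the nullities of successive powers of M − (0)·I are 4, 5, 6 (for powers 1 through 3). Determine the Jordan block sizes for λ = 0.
Block sizes for λ = 0: [3, 1, 1, 1]

From the dimensions of kernels of powers, the number of Jordan blocks of size at least j is d_j − d_{j−1} where d_j = dim ker(N^j) (with d_0 = 0). Computing the differences gives [4, 1, 1].
The number of blocks of size exactly k is (#blocks of size ≥ k) − (#blocks of size ≥ k + 1), so the partition is: 3 block(s) of size 1, 1 block(s) of size 3.
In nonincreasing order the block sizes are [3, 1, 1, 1].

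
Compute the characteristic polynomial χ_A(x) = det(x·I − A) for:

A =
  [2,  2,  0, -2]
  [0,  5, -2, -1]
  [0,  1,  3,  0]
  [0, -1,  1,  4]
x^4 - 14*x^3 + 72*x^2 - 160*x + 128

Expanding det(x·I − A) (e.g. by cofactor expansion or by noting that A is similar to its Jordan form J, which has the same characteristic polynomial as A) gives
  χ_A(x) = x^4 - 14*x^3 + 72*x^2 - 160*x + 128
which factors as (x - 4)^3*(x - 2). The eigenvalues (with algebraic multiplicities) are λ = 2 with multiplicity 1, λ = 4 with multiplicity 3.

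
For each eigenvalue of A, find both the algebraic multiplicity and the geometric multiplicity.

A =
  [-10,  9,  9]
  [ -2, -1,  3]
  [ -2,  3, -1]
λ = -4: alg = 3, geom = 2

Step 1 — factor the characteristic polynomial to read off the algebraic multiplicities:
  χ_A(x) = (x + 4)^3

Step 2 — compute geometric multiplicities via the rank-nullity identity g(λ) = n − rank(A − λI):
  rank(A − (-4)·I) = 1, so dim ker(A − (-4)·I) = n − 1 = 2

Summary:
  λ = -4: algebraic multiplicity = 3, geometric multiplicity = 2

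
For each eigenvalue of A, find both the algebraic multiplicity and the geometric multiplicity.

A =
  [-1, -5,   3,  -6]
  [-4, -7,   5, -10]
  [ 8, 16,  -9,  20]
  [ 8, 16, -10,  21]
λ = 1: alg = 4, geom = 2

Step 1 — factor the characteristic polynomial to read off the algebraic multiplicities:
  χ_A(x) = (x - 1)^4

Step 2 — compute geometric multiplicities via the rank-nullity identity g(λ) = n − rank(A − λI):
  rank(A − (1)·I) = 2, so dim ker(A − (1)·I) = n − 2 = 2

Summary:
  λ = 1: algebraic multiplicity = 4, geometric multiplicity = 2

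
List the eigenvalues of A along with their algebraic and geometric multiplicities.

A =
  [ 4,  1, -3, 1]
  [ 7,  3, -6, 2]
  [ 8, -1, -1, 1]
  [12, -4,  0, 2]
λ = 2: alg = 4, geom = 2

Step 1 — factor the characteristic polynomial to read off the algebraic multiplicities:
  χ_A(x) = (x - 2)^4

Step 2 — compute geometric multiplicities via the rank-nullity identity g(λ) = n − rank(A − λI):
  rank(A − (2)·I) = 2, so dim ker(A − (2)·I) = n − 2 = 2

Summary:
  λ = 2: algebraic multiplicity = 4, geometric multiplicity = 2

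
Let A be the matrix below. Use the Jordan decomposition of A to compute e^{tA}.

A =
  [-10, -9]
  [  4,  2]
e^{tA} =
  [-6*t*exp(-4*t) + exp(-4*t), -9*t*exp(-4*t)]
  [4*t*exp(-4*t), 6*t*exp(-4*t) + exp(-4*t)]

Strategy: write A = P · J · P⁻¹ where J is a Jordan canonical form, so e^{tA} = P · e^{tJ} · P⁻¹, and e^{tJ} can be computed block-by-block.

A has Jordan form
J =
  [-4,  1]
  [ 0, -4]
(up to reordering of blocks).

Per-block formulas:
  For a 2×2 Jordan block J_2(-4): exp(t · J_2(-4)) = e^(-4t)·(I + t·N), where N is the 2×2 nilpotent shift.

After assembling e^{tJ} and conjugating by P, we get:

e^{tA} =
  [-6*t*exp(-4*t) + exp(-4*t), -9*t*exp(-4*t)]
  [4*t*exp(-4*t), 6*t*exp(-4*t) + exp(-4*t)]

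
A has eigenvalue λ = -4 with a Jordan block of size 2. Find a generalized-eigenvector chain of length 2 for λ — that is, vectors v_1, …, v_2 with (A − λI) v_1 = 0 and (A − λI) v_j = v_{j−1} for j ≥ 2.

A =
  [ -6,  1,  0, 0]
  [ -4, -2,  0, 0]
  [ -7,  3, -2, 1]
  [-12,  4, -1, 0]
A Jordan chain for λ = -4 of length 2:
v_1 = (1, 2, 0, 1)ᵀ
v_2 = (1, 3, -1, 0)ᵀ

Let N = A − (-4)·I. We want v_2 with N^2 v_2 = 0 but N^1 v_2 ≠ 0; then v_{j-1} := N · v_j for j = 2, …, 2.

Pick v_2 = (1, 3, -1, 0)ᵀ.
Then v_1 = N · v_2 = (1, 2, 0, 1)ᵀ.

Sanity check: (A − (-4)·I) v_1 = (0, 0, 0, 0)ᵀ = 0. ✓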